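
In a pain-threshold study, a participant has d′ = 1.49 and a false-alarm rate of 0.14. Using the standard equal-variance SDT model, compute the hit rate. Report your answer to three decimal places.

z(false-alarm rate) = z(0.14) = -1.0803
z(H) = z(FA) + d' = -1.0803 + 1.49 = 0.4097
hit rate = Φ(0.4097) = 0.6590

hit rate = 0.659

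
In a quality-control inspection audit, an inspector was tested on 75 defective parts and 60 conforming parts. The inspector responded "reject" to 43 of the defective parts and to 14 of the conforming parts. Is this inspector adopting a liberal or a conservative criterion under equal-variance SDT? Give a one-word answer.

conservative

z(H) = 0.185, z(FA) = -0.728
c = −½·(z(H) + z(FA)) = 0.2715
c > 0 → conservative criterion (biased toward responding “no”).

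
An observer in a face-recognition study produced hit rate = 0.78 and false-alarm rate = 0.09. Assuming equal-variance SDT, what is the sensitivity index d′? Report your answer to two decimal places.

z(0.78) = 0.772, z(0.09) = -1.341
d' = z(H) − z(FA) = 0.772 − (-1.341) = 2.113

d′ = 2.11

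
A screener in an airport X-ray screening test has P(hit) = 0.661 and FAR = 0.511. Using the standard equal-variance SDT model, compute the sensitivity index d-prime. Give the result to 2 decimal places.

d-prime = 0.39

z(H) = z(0.661) = 0.4152
z(FA) = z(0.511) = 0.0276
d' = z(H) − z(FA) = 0.4152 − 0.0276 = 0.3876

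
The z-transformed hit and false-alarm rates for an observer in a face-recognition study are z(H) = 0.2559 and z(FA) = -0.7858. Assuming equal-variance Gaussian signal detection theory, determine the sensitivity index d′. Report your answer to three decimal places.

d′ = 1.042

d' = z(H) − z(FA) = 0.2559 − (-0.7858) = 1.0417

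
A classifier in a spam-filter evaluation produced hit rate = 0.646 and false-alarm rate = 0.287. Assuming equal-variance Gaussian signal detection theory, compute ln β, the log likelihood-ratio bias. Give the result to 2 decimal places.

ln β = 0.09

z(0.646) = 0.375, z(0.287) = -0.562
ln β = −½·[z(H)² − z(FA)²] = −0.5 × (0.141 − 0.316) = 0.0875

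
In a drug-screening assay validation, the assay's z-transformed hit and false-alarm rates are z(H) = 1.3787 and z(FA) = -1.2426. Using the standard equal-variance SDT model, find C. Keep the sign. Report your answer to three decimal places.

C = -0.068

c = −½·[z(H) + z(FA)] = −½·(1.3787 + (-1.2426)) = -0.06805
c < 0: the assay has a liberal response bias.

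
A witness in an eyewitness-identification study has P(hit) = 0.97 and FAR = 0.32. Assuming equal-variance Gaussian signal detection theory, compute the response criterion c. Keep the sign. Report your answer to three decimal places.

c = -0.707

z(H) = z(0.97) = 1.8808
z(FA) = z(0.32) = -0.4677
c = −½·[z(H) + z(FA)] = −0.5 × (1.8808 + (-0.4677)) = -0.70655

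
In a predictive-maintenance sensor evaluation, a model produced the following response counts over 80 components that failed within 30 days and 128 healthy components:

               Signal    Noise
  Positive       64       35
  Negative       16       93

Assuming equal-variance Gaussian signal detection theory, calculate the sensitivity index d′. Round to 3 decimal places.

d′ = 1.444

H = 64/80 = 0.8000
FA = 35/128 = 0.2734
z(0.8000) = 0.8416, z(0.2734) = -0.6026
d' = z(H) − z(FA) = 0.8416 − (-0.6026) = 1.4442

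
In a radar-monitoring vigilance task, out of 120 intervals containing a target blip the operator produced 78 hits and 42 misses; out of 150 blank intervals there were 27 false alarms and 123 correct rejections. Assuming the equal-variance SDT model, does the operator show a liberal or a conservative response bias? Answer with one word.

conservative

z(H) = 0.385, z(FA) = -0.915
c = −½·(z(H) + z(FA)) = 0.265
c > 0 → conservative criterion (biased toward responding “no”).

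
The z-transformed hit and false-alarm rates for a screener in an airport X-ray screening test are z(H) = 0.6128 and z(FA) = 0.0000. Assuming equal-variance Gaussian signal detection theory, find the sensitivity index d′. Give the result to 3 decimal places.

d′ = 0.613

d' = z(H) − z(FA) = 0.6128 − 0.0000 = 0.6128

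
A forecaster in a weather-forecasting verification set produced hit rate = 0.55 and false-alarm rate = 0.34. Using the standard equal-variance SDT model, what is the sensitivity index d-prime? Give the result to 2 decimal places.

d-prime = 0.54

z(H) = z(0.55) = 0.1257
z(FA) = z(0.34) = -0.4125
d' = z(H) − z(FA) = 0.1257 − (-0.4125) = 0.5382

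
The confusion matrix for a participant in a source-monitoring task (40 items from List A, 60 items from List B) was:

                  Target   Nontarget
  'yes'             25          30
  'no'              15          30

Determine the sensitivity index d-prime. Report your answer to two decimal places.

H = 25/40 = 0.6250
FA = 30/60 = 0.5000
z(0.6250) = 0.319, z(0.5000) = 0.000
d' = z(H) − z(FA) = 0.319 − 0.000 = 0.319

d-prime = 0.32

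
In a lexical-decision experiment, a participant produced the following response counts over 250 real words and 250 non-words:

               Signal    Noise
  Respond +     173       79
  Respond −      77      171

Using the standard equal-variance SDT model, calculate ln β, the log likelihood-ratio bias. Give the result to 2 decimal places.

H = 173/250 = 0.6920
FA = 79/250 = 0.3160
z(H) = z(0.6920) = 0.502
z(FA) = z(0.3160) = -0.479
ln β = −½·[z(H)² − z(FA)²] = −0.5 × (0.252 − 0.229) = -0.0115

ln β = -0.01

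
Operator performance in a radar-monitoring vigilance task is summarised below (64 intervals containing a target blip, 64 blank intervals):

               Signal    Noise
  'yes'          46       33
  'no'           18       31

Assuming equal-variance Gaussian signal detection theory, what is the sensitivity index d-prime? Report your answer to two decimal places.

d-prime = 0.54

H = 46/64 = 0.7188
FA = 33/64 = 0.5156
z(H) = z(0.7188) = 0.579
z(FA) = z(0.5156) = 0.039
d' = z(H) − z(FA) = 0.579 − 0.039 = 0.540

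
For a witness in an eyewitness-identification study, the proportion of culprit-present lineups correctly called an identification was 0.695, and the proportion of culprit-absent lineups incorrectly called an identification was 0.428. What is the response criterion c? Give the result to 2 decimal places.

z(H) = 0.5101
z(FA) = -0.1815
c = −½·[z(H) + z(FA)] = −0.5 × (0.5101 + (-0.1815)) = -0.1643
c < 0: the witness has a liberal response bias.

c = -0.16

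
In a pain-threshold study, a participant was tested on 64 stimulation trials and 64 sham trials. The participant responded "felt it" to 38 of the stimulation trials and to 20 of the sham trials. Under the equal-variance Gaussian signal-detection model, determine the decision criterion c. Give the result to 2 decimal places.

c = 0.13

H = 38/64 = 0.5938
FA = 20/64 = 0.3125
Φ⁻¹(0.5938) = 0.2373, Φ⁻¹(0.3125) = -0.4888
c = −½·[z(H) + z(FA)] = −0.5 × (0.2373 + (-0.4888)) = 0.12575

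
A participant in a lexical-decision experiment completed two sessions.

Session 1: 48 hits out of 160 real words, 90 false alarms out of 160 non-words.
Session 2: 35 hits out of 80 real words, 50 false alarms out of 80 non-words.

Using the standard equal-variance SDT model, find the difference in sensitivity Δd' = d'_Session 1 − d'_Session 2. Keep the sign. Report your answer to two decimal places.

Session 1: z(0.3000) = -0.524, z(0.5625) = 0.157, d' = -0.681
Session 2: z(0.4375) = -0.157, z(0.6250) = 0.319, d' = -0.476
Δd' = d'_Session 1 − d'_Session 2 = -0.681 − (-0.476) = -0.205
Session 2 has the higher sensitivity.

Δd' = -0.21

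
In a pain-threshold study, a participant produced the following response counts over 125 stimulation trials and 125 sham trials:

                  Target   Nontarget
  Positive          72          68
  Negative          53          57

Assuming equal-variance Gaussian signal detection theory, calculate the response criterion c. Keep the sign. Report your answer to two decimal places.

H = 72/125 = 0.5760
FA = 68/125 = 0.5440
z(0.5760) = 0.192, z(0.5440) = 0.111
c = −½·[z(H) + z(FA)] = −0.5 × (0.192 + 0.111) = -0.1515

c = -0.15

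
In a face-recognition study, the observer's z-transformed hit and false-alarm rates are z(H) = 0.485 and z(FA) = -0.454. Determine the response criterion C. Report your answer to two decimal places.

c = −½·[z(H) + z(FA)] = −½·(0.485 + (-0.454)) = -0.0155

C = -0.02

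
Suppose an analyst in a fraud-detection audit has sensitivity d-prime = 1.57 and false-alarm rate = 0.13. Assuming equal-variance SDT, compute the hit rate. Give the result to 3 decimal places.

hit rate = 0.671

z(false-alarm rate) = z(0.13) = -1.1264
z(H) = z(FA) + d' = -1.1264 + 1.57 = 0.4436
hit rate = Φ(0.4436) = 0.6713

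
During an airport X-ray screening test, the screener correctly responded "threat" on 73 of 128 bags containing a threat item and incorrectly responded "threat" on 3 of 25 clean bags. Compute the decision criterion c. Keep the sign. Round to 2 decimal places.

c = 0.50

H = 73/128 = 0.5703
FA = 3/25 = 0.1200
z(H) = z(0.5703) = 0.1771
z(FA) = z(0.1200) = -1.1750
c = −½·[z(H) + z(FA)] = −0.5 × (0.1771 + (-1.1750)) = 0.49895
c > 0: the screener has a conservative response bias.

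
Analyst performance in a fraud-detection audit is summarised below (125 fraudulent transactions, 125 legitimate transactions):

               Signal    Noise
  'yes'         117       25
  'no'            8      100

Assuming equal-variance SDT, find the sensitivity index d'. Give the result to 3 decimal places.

d' = 2.364

H = 117/125 = 0.9360
FA = 25/125 = 0.2000
z(H) = z(0.9360) = 1.5220
z(FA) = z(0.2000) = -0.8416
d' = z(H) − z(FA) = 1.5220 − (-0.8416) = 2.3636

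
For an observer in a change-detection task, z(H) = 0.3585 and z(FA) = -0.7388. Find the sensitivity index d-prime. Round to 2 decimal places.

d' = z(H) − z(FA) = 0.3585 − (-0.7388) = 1.0973

d-prime = 1.10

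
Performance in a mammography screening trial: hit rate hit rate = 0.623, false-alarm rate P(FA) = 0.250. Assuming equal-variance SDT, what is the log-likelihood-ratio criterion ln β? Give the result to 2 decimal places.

ln β = 0.18

z(H) = z(0.623) = 0.313
z(FA) = z(0.250) = -0.674
ln β = −½·[z(H)² − z(FA)²] = −0.5 × (0.098 − 0.454) = 0.178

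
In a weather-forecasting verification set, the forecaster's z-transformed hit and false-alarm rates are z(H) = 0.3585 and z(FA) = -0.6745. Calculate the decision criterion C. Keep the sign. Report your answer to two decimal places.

C = 0.16

c = −½·[z(H) + z(FA)] = −½·(0.3585 + (-0.6745)) = 0.1580
c > 0: the forecaster has a conservative response bias.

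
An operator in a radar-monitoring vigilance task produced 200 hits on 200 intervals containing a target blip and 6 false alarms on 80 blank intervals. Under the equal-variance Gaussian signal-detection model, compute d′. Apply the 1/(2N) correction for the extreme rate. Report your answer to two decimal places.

The hit rate is 200/200 = 1, so apply the 1/(2N) correction: H → 1 − 1/(2·200) = 0.99750.
z(H) = z(0.99750) = 2.807
z(FA) = z(0.07500) = -1.440
d' = 2.807 − (-1.440) = 4.247

d′ = 4.25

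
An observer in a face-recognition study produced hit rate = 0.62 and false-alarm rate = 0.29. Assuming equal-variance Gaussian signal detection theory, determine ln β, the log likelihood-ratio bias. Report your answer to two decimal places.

z(H) = z(0.62) = 0.305
z(FA) = z(0.29) = -0.553
ln β = −½·[z(H)² − z(FA)²] = −0.5 × (0.093 − 0.306) = 0.1065

ln β = 0.11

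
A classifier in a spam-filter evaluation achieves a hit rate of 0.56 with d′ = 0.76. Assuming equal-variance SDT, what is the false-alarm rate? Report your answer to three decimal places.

false-alarm rate = 0.271

z(hit rate) = z(0.56) = 0.1510
z(FA) = z(H) − d' = 0.1510 − 0.76 = -0.6090
false-alarm rate = Φ(-0.6090) = 0.2713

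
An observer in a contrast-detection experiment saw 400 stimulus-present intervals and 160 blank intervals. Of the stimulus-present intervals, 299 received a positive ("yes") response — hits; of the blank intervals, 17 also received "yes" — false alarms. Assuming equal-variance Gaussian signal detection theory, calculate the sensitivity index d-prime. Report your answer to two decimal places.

H = 299/400 = 0.7475
FA = 17/160 = 0.1062
z(H) = 0.6666
z(FA) = -1.2470
d' = z(H) − z(FA) = 0.6666 − (-1.2470) = 1.9136

d-prime = 1.91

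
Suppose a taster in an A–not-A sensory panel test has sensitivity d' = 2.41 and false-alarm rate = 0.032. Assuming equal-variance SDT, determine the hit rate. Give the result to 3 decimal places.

hit rate = 0.712

z(false-alarm rate) = z(0.032) = -1.8522
z(H) = z(FA) + d' = -1.8522 + 2.41 = 0.5578
hit rate = Φ(0.5578) = 0.7115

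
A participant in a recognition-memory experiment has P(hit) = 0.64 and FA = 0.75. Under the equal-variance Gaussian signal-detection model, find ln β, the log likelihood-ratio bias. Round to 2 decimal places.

Φ⁻¹(0.64) = 0.358, Φ⁻¹(0.75) = 0.674
ln β = −½·[z(H)² − z(FA)²] = −0.5 × (0.128 − 0.454) = 0.163

ln β = 0.16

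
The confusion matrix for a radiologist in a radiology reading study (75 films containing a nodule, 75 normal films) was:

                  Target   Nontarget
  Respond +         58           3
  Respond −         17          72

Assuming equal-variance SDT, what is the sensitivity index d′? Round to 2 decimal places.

d′ = 2.50

H = 58/75 = 0.7733
FA = 3/75 = 0.0400
Φ⁻¹(0.7733) = 0.750, Φ⁻¹(0.0400) = -1.751
d' = z(H) − z(FA) = 0.750 − (-1.751) = 2.501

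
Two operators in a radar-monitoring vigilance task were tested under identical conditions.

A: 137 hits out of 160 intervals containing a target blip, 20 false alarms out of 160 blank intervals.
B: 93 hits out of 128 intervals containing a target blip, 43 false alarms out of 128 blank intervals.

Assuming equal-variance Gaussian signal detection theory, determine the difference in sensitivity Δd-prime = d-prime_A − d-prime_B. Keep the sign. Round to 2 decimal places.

A: z(0.8562) = 1.063, z(0.1250) = -1.150, d' = 2.213
B: z(0.7266) = 0.603, z(0.3359) = -0.424, d' = 1.027
Δd' = d'_A − d'_B = 2.213 − 1.027 = 1.186
A has the higher sensitivity.

Δd-prime = 1.19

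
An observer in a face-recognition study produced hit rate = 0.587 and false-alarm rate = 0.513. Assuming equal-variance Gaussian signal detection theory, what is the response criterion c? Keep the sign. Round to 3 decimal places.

z(H) = z(0.587) = 0.2198
z(FA) = z(0.513) = 0.0326
c = −½·[z(H) + z(FA)] = −0.5 × (0.2198 + 0.0326) = -0.1262

c = -0.126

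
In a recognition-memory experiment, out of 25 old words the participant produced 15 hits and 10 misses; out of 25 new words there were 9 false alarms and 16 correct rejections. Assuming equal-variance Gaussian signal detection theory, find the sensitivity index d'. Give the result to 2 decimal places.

H = 15/25 = 0.6000
FA = 9/25 = 0.3600
Φ⁻¹(0.6000) = 0.253, Φ⁻¹(0.3600) = -0.358
d' = z(H) − z(FA) = 0.253 − (-0.358) = 0.611

d' = 0.61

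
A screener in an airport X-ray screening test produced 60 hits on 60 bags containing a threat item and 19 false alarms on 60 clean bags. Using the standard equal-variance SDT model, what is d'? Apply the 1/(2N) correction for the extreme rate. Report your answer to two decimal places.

d' = 2.87

The hit rate is 60/60 = 1, so apply the 1/(2N) correction: H → 1 − 1/(2·60) = 0.99167.
z(H) = z(0.99167) = 2.394
z(FA) = z(0.31667) = -0.477
d' = 2.394 − (-0.477) = 2.871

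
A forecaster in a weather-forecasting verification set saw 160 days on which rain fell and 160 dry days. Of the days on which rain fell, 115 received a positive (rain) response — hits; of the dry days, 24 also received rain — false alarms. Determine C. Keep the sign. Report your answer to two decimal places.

H = 115/160 = 0.7188
FA = 24/160 = 0.1500
z(H) = z(0.7188) = 0.579
z(FA) = z(0.1500) = -1.036
c = −½·[z(H) + z(FA)] = −0.5 × (0.579 + (-1.036)) = 0.2285
c > 0: the forecaster has a conservative response bias.

C = 0.23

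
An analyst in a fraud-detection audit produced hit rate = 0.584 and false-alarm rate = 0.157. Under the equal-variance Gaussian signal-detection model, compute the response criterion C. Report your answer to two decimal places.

z(H) = z(0.584) = 0.212
z(FA) = z(0.157) = -1.007
c = −½·[z(H) + z(FA)] = −0.5 × (0.212 + (-1.007)) = 0.3975
c > 0: the analyst has a conservative response bias.

C = 0.40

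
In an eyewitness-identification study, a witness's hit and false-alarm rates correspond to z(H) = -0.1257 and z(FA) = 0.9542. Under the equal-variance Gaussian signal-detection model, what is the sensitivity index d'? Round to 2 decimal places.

d' = -1.08

d' = z(H) − z(FA) = -0.1257 − 0.9542 = -1.0799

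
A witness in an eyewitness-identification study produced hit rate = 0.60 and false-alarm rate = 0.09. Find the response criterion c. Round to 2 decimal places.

z(H) = z(0.60) = 0.253
z(FA) = z(0.09) = -1.341
c = −½·[z(H) + z(FA)] = −0.5 × (0.253 + (-1.341)) = 0.544
c > 0: the witness has a conservative response bias.

c = 0.54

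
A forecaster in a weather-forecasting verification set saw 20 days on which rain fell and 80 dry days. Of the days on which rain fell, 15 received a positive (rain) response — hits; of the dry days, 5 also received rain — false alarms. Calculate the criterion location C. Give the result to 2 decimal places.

C = 0.43

H = 15/20 = 0.7500
FA = 5/80 = 0.0625
Φ⁻¹(H) = 0.674
Φ⁻¹(FA) = -1.534
c = −½·[z(H) + z(FA)] = −0.5 × (0.674 + (-1.534)) = 0.430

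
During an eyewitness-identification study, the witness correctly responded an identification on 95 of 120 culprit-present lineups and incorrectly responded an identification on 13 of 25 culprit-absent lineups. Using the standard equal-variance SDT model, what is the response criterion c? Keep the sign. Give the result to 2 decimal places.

H = 95/120 = 0.7917
FA = 13/25 = 0.5200
Φ⁻¹(0.7917) = 0.8123, Φ⁻¹(0.5200) = 0.0502
c = −½·[z(H) + z(FA)] = −0.5 × (0.8123 + 0.0502) = -0.43125
c < 0: the witness has a liberal response bias.

c = -0.43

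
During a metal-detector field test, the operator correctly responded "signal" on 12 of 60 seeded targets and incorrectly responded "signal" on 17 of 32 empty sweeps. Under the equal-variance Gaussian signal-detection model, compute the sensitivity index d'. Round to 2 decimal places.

d' = -0.92

H = 12/60 = 0.2000
FA = 17/32 = 0.5312
z(0.2000) = -0.8416, z(0.5312) = 0.0783
d' = z(H) − z(FA) = -0.8416 − 0.0783 = -0.9199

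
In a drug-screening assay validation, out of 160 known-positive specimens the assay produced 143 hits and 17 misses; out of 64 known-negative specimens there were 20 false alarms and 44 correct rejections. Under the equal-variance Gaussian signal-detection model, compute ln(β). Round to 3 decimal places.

H = 143/160 = 0.8938
FA = 20/64 = 0.3125
Φ⁻¹(H) = Φ⁻¹(0.8938) = 1.2470
Φ⁻¹(FA) = Φ⁻¹(0.3125) = -0.4888
ln β = −½·[z(H)² − z(FA)²] = −0.5 × (1.5550 − 0.2389) = -0.65805

ln β = -0.658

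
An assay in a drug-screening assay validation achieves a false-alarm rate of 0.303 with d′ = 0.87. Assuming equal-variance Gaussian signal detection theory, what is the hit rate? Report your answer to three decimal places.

hit rate = 0.638

z(false-alarm rate) = z(0.303) = -0.5158
z(H) = z(FA) + d' = -0.5158 + 0.87 = 0.3542
hit rate = Φ(0.3542) = 0.6384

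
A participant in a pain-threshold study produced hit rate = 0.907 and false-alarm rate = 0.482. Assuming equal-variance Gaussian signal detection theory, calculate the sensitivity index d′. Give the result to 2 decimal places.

Φ⁻¹(H) = Φ⁻¹(0.907) = 1.323
Φ⁻¹(FA) = Φ⁻¹(0.482) = -0.045
d' = z(H) − z(FA) = 1.323 − (-0.045) = 1.368

d′ = 1.37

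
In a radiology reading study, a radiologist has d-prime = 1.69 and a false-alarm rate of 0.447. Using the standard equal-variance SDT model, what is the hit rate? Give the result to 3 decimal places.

z(false-alarm rate) = z(0.447) = -0.1332
z(H) = z(FA) + d' = -0.1332 + 1.69 = 1.5568
hit rate = Φ(1.5568) = 0.9402

hit rate = 0.940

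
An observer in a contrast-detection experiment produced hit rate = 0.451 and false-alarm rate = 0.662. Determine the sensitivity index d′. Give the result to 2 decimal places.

z(H) = z(0.451) = -0.123
z(FA) = z(0.662) = 0.418
d' = z(H) − z(FA) = -0.123 − 0.418 = -0.541

d′ = -0.54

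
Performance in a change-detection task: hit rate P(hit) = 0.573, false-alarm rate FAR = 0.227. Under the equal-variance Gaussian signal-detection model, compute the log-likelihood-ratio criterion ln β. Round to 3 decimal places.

ln β = 0.263

z(H) = 0.1840
z(FA) = -0.7488
ln β = −½·[z(H)² − z(FA)²] = −0.5 × (0.0339 − 0.5607) = 0.2634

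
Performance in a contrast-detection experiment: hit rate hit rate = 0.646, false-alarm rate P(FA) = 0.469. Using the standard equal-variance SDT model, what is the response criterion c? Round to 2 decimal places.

Φ⁻¹(H) = 0.375
Φ⁻¹(FA) = -0.078
c = −½·[z(H) + z(FA)] = −0.5 × (0.375 + (-0.078)) = -0.1485
c < 0: the observer has a liberal response bias.

c = -0.15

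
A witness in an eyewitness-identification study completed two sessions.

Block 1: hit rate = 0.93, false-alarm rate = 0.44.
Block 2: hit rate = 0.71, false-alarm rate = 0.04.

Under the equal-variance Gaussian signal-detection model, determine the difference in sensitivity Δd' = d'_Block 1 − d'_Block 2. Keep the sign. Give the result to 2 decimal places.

Δd' = -0.68

Block 1: z(0.93) = 1.476, z(0.44) = -0.151, d' = 1.627
Block 2: z(0.71) = 0.553, z(0.04) = -1.751, d' = 2.304
Δd' = d'_Block 1 − d'_Block 2 = 1.627 − 2.304 = -0.677
Block 2 has the higher sensitivity.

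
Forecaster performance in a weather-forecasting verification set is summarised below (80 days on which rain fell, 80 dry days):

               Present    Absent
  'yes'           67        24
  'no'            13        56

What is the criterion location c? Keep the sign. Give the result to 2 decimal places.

H = 67/80 = 0.8375
FA = 24/80 = 0.3000
z(H) = 0.9842
z(FA) = -0.5244
c = −½·[z(H) + z(FA)] = −0.5 × (0.9842 + (-0.5244)) = -0.2299

c = -0.23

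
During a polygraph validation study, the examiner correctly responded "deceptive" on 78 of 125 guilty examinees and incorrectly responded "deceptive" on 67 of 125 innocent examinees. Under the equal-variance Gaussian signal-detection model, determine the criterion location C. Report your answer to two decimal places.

C = -0.20

H = 78/125 = 0.6240
FA = 67/125 = 0.5360
z(0.6240) = 0.316, z(0.5360) = 0.090
c = −½·[z(H) + z(FA)] = −0.5 × (0.316 + 0.090) = -0.203
c < 0: the examiner has a liberal response bias.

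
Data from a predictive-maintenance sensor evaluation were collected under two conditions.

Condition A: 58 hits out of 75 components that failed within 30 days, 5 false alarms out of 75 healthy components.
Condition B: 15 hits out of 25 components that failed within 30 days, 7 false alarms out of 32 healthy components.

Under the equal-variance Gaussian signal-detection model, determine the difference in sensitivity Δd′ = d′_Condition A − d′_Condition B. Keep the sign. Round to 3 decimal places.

Condition A: z(0.7733) = 0.7498, z(0.0667) = -1.5008, d' = 2.2506
Condition B: z(0.6000) = 0.2533, z(0.2188) = -0.7763, d' = 1.0296
Δd' = d'_Condition A − d'_Condition B = 2.2506 − 1.0296 = 1.2210
Condition A has the higher sensitivity.

Δd′ = 1.221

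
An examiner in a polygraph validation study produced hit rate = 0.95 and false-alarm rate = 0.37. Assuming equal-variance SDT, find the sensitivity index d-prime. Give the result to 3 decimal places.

d-prime = 1.977

z(H) = 1.6449
z(FA) = -0.3319
d' = z(H) − z(FA) = 1.6449 − (-0.3319) = 1.9768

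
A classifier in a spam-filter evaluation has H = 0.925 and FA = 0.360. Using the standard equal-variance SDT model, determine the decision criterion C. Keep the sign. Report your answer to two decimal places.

C = -0.54

z(H) = z(0.925) = 1.440
z(FA) = z(0.360) = -0.358
c = −½·[z(H) + z(FA)] = −0.5 × (1.440 + (-0.358)) = -0.541
c < 0: the classifier has a liberal response bias.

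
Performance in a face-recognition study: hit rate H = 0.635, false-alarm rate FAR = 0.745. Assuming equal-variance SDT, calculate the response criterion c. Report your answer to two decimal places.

z(0.635) = 0.3451, z(0.745) = 0.6588
c = −½·[z(H) + z(FA)] = −0.5 × (0.3451 + 0.6588) = -0.50195

c = -0.50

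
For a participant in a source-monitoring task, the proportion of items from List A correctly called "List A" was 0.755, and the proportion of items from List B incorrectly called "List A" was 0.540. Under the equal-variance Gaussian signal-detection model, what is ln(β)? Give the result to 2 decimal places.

z(0.755) = 0.690, z(0.540) = 0.100
ln β = −½·[z(H)² − z(FA)²] = −0.5 × (0.476 − 0.010) = -0.233

ln β = -0.23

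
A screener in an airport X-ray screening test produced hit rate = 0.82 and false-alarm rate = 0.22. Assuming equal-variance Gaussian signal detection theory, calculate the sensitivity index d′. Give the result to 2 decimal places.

z(H) = 0.9154
z(FA) = -0.7722
d' = z(H) − z(FA) = 0.9154 − (-0.7722) = 1.6876

d′ = 1.69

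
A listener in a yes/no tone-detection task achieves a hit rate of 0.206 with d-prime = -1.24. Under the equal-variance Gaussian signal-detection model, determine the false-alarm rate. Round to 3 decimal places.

z(hit rate) = z(0.206) = -0.8204
z(FA) = z(H) − d' = -0.8204 − (-1.24) = 0.4196
false-alarm rate = Φ(0.4196) = 0.6626

false-alarm rate = 0.663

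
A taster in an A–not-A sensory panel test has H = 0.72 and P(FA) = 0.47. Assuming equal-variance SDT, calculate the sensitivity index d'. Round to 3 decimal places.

d' = 0.658

z(H) = z(0.72) = 0.5828
z(FA) = z(0.47) = -0.0753
d' = z(H) − z(FA) = 0.5828 − (-0.0753) = 0.6581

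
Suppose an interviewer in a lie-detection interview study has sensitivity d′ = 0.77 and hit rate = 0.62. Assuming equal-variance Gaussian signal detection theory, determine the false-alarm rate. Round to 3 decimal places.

z(hit rate) = z(0.62) = 0.3055
z(FA) = z(H) − d' = 0.3055 − 0.77 = -0.4645
false-alarm rate = Φ(-0.4645) = 0.3211

false-alarm rate = 0.321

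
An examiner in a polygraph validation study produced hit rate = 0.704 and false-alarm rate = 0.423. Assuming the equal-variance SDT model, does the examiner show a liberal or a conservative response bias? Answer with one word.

z(H) = 0.536, z(FA) = -0.194
c = −½·(z(H) + z(FA)) = -0.171
c < 0 → liberal criterion (biased toward responding “yes”).

liberal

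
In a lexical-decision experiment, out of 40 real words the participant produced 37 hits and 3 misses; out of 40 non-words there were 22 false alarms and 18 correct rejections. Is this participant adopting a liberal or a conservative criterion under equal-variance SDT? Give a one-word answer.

z(H) = 1.440, z(FA) = 0.126
c = −½·(z(H) + z(FA)) = -0.783
c < 0 → liberal criterion (biased toward responding “yes”).

liberal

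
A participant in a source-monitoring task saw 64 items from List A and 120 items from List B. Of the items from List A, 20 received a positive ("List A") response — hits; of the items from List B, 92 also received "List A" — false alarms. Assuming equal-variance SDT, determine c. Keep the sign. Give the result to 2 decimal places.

c = -0.12

H = 20/64 = 0.3125
FA = 92/120 = 0.7667
z(H) = z(0.3125) = -0.4888
z(FA) = z(0.7667) = 0.7280
c = −½·[z(H) + z(FA)] = −0.5 × (-0.4888 + 0.7280) = -0.1196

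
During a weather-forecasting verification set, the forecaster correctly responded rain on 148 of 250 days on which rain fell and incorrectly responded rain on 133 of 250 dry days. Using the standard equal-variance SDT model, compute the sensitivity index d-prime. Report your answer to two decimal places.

d-prime = 0.15

H = 148/250 = 0.5920
FA = 133/250 = 0.5320
z(H) = z(0.5920) = 0.2327
z(FA) = z(0.5320) = 0.0803
d' = z(H) − z(FA) = 0.2327 − 0.0803 = 0.1524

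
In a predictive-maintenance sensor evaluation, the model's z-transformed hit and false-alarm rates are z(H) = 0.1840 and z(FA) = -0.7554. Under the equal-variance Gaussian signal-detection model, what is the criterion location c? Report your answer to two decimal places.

c = −½·[z(H) + z(FA)] = −½·(0.1840 + (-0.7554)) = 0.2857

c = 0.29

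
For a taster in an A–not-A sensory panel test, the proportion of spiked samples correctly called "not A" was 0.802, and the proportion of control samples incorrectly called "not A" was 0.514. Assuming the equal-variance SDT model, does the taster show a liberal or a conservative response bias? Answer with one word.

z(H) = 0.849, z(FA) = 0.035
c = −½·(z(H) + z(FA)) = -0.442
c < 0 → liberal criterion (biased toward responding “yes”).

liberal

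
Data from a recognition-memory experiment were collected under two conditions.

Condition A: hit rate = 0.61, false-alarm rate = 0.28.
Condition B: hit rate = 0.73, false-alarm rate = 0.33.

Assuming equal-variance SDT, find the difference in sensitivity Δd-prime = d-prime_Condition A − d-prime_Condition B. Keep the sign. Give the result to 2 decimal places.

Δd-prime = -0.19

Condition A: z(0.61) = 0.279, z(0.28) = -0.583, d' = 0.862
Condition B: z(0.73) = 0.613, z(0.33) = -0.440, d' = 1.053
Δd' = d'_Condition A − d'_Condition B = 0.862 − 1.053 = -0.191
Condition B has the higher sensitivity.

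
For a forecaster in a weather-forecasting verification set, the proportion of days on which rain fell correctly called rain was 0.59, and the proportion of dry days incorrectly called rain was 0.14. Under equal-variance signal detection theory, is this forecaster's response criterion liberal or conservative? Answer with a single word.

z(H) = 0.228, z(FA) = -1.080
c = −½·(z(H) + z(FA)) = 0.426
c > 0 → conservative criterion (biased toward responding “no”).

conservative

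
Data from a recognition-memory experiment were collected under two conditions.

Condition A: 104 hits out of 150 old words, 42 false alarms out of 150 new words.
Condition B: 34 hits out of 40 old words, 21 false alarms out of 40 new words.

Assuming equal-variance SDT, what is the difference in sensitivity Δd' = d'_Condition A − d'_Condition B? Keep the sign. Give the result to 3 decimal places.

Δd' = 0.114

Condition A: z(0.6933) = 0.5052, z(0.2800) = -0.5828, d' = 1.0880
Condition B: z(0.8500) = 1.0364, z(0.5250) = 0.0627, d' = 0.9737
Δd' = d'_Condition A − d'_Condition B = 1.0880 − 0.9737 = 0.1143
Condition A has the higher sensitivity.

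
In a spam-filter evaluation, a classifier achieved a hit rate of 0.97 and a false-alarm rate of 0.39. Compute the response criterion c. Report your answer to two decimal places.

c = -0.80

z(0.97) = 1.8808, z(0.39) = -0.2793
c = −½·[z(H) + z(FA)] = −0.5 × (1.8808 + (-0.2793)) = -0.80075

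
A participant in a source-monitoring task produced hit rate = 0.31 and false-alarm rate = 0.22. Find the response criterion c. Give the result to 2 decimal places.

Φ⁻¹(H) = Φ⁻¹(0.31) = -0.4959
Φ⁻¹(FA) = Φ⁻¹(0.22) = -0.7722
c = −½·[z(H) + z(FA)] = −0.5 × (-0.4959 + (-0.7722)) = 0.63405
c > 0: the participant has a conservative response bias.

c = 0.63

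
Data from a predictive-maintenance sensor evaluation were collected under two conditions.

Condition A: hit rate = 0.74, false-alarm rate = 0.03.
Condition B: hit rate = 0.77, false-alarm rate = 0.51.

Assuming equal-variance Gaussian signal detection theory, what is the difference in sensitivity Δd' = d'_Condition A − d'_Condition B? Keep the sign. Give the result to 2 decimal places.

Δd' = 1.81

Condition A: z(0.74) = 0.643, z(0.03) = -1.881, d' = 2.524
Condition B: z(0.77) = 0.739, z(0.51) = 0.025, d' = 0.714
Δd' = d'_Condition A − d'_Condition B = 2.524 − 0.714 = 1.810
Condition A has the higher sensitivity.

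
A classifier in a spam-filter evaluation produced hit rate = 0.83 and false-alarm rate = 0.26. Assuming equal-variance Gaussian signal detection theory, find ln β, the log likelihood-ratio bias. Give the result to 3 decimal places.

Φ⁻¹(0.83) = 0.9542, Φ⁻¹(0.26) = -0.6433
ln β = −½·[z(H)² − z(FA)²] = −0.5 × (0.9105 − 0.4138) = -0.24835

ln β = -0.248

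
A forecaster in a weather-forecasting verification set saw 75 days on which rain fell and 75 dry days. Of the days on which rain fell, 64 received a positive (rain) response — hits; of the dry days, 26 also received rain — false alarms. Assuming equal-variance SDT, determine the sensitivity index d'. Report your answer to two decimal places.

H = 64/75 = 0.8533
FA = 26/75 = 0.3467
z(0.8533) = 1.051, z(0.3467) = -0.394
d' = z(H) − z(FA) = 1.051 − (-0.394) = 1.445

d' = 1.45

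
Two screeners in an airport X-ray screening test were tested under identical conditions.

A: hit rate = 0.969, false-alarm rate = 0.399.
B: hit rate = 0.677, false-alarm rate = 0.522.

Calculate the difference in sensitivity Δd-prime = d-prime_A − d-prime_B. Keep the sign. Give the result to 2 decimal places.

Δd-prime = 1.72

A: z(0.969) = 1.866, z(0.399) = -0.256, d' = 2.122
B: z(0.677) = 0.459, z(0.522) = 0.055, d' = 0.404
Δd' = d'_A − d'_B = 2.122 − 0.404 = 1.718
A has the higher sensitivity.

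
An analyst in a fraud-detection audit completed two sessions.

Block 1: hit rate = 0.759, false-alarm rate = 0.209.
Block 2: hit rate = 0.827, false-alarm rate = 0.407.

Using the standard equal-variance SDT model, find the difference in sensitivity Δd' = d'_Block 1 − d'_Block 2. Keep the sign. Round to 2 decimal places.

Block 1: z(0.759) = 0.703, z(0.209) = -0.810, d' = 1.513
Block 2: z(0.827) = 0.942, z(0.407) = -0.235, d' = 1.177
Δd' = d'_Block 1 − d'_Block 2 = 1.513 − 1.177 = 0.336
Block 1 has the higher sensitivity.

Δd' = 0.34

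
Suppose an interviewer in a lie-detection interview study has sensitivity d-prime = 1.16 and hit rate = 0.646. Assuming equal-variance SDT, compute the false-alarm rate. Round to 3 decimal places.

false-alarm rate = 0.216

z(hit rate) = z(0.646) = 0.3745
z(FA) = z(H) − d' = 0.3745 − 1.16 = -0.7855
false-alarm rate = Φ(-0.7855) = 0.2161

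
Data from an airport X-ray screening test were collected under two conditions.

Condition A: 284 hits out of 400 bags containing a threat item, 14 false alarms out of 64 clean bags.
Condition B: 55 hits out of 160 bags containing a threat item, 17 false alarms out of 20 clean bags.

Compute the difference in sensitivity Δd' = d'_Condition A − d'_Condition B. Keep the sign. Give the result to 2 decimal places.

Condition A: z(0.7100) = 0.553, z(0.2188) = -0.776, d' = 1.329
Condition B: z(0.3438) = -0.402, z(0.8500) = 1.036, d' = -1.438
Δd' = d'_Condition A − d'_Condition B = 1.329 − (-1.438) = 2.767
Condition A has the higher sensitivity.

Δd' = 2.77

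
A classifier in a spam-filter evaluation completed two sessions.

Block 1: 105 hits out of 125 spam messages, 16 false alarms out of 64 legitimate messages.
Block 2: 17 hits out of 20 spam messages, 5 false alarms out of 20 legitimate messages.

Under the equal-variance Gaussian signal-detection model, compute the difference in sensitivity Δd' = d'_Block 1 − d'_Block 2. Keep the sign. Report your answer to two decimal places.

Δd' = -0.04

Block 1: z(0.8400) = 0.994, z(0.2500) = -0.674, d' = 1.668
Block 2: z(0.8500) = 1.036, z(0.2500) = -0.674, d' = 1.710
Δd' = d'_Block 1 − d'_Block 2 = 1.668 − 1.710 = -0.042
Block 2 has the higher sensitivity.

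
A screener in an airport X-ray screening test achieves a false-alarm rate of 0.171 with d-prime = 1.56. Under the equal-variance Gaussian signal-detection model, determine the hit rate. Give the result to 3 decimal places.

z(false-alarm rate) = z(0.171) = -0.9502
z(H) = z(FA) + d' = -0.9502 + 1.56 = 0.6098
hit rate = Φ(0.6098) = 0.7290

hit rate = 0.729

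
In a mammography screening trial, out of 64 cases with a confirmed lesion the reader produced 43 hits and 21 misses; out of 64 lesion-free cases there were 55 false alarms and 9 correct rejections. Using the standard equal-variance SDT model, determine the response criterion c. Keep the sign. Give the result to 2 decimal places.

c = -0.76

H = 43/64 = 0.6719
FA = 55/64 = 0.8594
z(H) = z(0.6719) = 0.445
z(FA) = z(0.8594) = 1.078
c = −½·[z(H) + z(FA)] = −0.5 × (0.445 + 1.078) = -0.7615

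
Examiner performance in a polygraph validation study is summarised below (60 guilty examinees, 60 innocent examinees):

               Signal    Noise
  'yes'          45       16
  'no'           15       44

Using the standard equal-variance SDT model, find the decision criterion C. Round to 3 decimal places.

C = -0.026

H = 45/60 = 0.7500
FA = 16/60 = 0.2667
z(H) = z(0.7500) = 0.6745
z(FA) = z(0.2667) = -0.6228
c = −½·[z(H) + z(FA)] = −0.5 × (0.6745 + (-0.6228)) = -0.02585
c < 0: the examiner has a liberal response bias.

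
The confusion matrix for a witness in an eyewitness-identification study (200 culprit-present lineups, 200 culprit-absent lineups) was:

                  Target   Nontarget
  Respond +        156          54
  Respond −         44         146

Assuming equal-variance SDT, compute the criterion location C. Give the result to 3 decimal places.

C = -0.080

H = 156/200 = 0.7800
FA = 54/200 = 0.2700
Φ⁻¹(H) = 0.7722
Φ⁻¹(FA) = -0.6128
c = −½·[z(H) + z(FA)] = −0.5 × (0.7722 + (-0.6128)) = -0.0797
c < 0: the witness has a liberal response bias.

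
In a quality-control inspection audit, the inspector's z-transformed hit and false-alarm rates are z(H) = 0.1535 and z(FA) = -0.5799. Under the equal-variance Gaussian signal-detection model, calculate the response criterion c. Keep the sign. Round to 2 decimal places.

c = 0.21

c = −½·[z(H) + z(FA)] = −½·(0.1535 + (-0.5799)) = 0.2132
c > 0: the inspector has a conservative response bias.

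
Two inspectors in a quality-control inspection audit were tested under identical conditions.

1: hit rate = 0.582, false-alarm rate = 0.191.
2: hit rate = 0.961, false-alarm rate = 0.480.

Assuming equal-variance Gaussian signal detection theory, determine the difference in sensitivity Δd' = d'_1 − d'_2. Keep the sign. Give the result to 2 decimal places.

1: z(0.582) = 0.207, z(0.191) = -0.874, d' = 1.081
2: z(0.961) = 1.762, z(0.480) = -0.050, d' = 1.812
Δd' = d'_1 − d'_2 = 1.081 − 1.812 = -0.731
2 has the higher sensitivity.

Δd' = -0.73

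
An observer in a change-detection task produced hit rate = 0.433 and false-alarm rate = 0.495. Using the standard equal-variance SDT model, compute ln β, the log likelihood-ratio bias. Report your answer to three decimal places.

ln β = -0.014

z(H) = -0.1687
z(FA) = -0.0125
ln β = −½·[z(H)² − z(FA)²] = −0.5 × (0.0285 − 0.0002) = -0.01415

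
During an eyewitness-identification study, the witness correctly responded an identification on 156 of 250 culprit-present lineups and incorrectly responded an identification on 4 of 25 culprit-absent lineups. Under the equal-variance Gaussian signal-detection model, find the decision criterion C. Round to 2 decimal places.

H = 156/250 = 0.6240
FA = 4/25 = 0.1600
z(0.6240) = 0.316, z(0.1600) = -0.994
c = −½·[z(H) + z(FA)] = −0.5 × (0.316 + (-0.994)) = 0.339

C = 0.34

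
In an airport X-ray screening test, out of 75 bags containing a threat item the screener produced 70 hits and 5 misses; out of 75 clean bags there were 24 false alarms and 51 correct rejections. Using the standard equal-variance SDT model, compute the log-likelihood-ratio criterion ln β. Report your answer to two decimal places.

ln β = -1.02

H = 70/75 = 0.9333
FA = 24/75 = 0.3200
z(H) = z(0.9333) = 1.501
z(FA) = z(0.3200) = -0.468
ln β = −½·[z(H)² − z(FA)²] = −0.5 × (2.253 − 0.219) = -1.017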